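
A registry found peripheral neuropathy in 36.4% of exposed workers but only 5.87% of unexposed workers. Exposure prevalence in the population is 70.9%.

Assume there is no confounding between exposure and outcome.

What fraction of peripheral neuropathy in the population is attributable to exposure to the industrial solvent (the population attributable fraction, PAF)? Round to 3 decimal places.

p₁ = 0.364, p₀ = 0.0587.
Overall risk P(Y=1) = π·p₁ + (1−π)·p₀ = 0.709×0.364 + 0.291×0.0587 = 0.27516.
Under exogeneity, PAF = [P(Y=1) − p₀] / P(Y=1).
PAF = (0.27516 − 0.0587) / 0.27516 ≈ 0.7867

PAF ≈ 0.787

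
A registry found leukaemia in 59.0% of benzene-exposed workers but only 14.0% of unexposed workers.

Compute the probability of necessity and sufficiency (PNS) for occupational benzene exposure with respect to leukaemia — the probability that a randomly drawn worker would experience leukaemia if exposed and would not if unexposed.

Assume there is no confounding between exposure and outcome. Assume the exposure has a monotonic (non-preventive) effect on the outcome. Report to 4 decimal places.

p₁ = 0.59, p₀ = 0.14.
Under exogeneity and monotonicity, PNS = p₁ − p₀.
PNS = 0.59 − 0.14 = 0.45

PNS ≈ 0.4500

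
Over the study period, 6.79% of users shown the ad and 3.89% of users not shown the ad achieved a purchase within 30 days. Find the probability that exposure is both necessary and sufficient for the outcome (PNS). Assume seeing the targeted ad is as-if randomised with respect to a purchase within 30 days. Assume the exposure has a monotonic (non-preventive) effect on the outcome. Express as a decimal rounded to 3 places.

p₁ = 0.0679, p₀ = 0.0389.
Under exogeneity and monotonicity, PNS = p₁ − p₀.
PNS = 0.0679 − 0.0389 = 0.029

PNS ≈ 0.029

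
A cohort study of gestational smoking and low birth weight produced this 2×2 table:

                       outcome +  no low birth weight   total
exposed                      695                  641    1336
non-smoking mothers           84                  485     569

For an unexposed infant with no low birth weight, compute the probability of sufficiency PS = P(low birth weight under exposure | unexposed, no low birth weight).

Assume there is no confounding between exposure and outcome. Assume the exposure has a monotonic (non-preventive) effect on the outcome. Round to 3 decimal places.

p₁ = P(outcome | exposed) = 695/1336 = 0.52021
p₀ = P(outcome | unexposed) = 84/569 = 0.14763
Under exogeneity and monotonicity, PS = (p₁ − p₀) / (1 − p₀).
PS = (0.52021 − 0.14763) / (1 − 0.14763) = 0.37258 / 0.85237 ≈ 0.4371

PS ≈ 0.437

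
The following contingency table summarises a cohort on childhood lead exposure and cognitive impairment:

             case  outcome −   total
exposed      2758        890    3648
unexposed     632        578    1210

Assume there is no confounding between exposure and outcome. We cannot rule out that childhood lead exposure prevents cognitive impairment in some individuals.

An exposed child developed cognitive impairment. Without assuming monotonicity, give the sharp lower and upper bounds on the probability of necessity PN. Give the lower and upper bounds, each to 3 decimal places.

0.309 ≤ PN ≤ 0.632

p₁ = P(outcome | exposed) = 2758/3648 = 0.75603
p₀ = P(outcome | unexposed) = 632/1210 = 0.52231
Under exogeneity alone the bounds on PN are max{0,(p₁−p₀)/p₁} ≤ PN ≤ min{1,(1−p₀)/p₁}.
  lower = (p₁ − p₀)/p₁ = 0.23372 / 0.75603 ≈ 0.3091
  upper = min{1, (1 − p₀)/p₁} = 0.47769 / 0.75603 ≈ 0.6318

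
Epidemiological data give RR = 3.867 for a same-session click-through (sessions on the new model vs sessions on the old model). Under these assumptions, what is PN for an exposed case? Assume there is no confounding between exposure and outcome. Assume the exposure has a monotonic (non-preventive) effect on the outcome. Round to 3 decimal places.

PN ≈ 0.741

Under exogeneity and monotonicity, PN = (RR − 1) / RR = 1 − 1/RR.
PN = (3.867 − 1) / 3.867 = 2.867 / 3.867 ≈ 0.7414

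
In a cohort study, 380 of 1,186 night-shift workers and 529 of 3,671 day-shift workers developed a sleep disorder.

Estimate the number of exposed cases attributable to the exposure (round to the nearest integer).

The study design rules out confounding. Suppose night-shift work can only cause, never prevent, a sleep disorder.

about 209 cases

p₁ = P(outcome | exposed) = 380/1186 = 0.3204
p₀ = P(outcome | unexposed) = 529/3671 = 0.1441
PN = (p₁ − p₀)/p₁ = (0.3204 − 0.1441) / 0.3204 ≈ 0.55025.
Attributable cases ≈ PN × (exposed cases) = 0.55025 × 380 ≈ 209.09.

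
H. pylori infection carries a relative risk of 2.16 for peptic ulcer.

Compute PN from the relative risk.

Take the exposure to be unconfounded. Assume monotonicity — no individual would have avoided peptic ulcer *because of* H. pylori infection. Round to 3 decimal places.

Under exogeneity and monotonicity, PN = (RR − 1) / RR = 1 − 1/RR.
PN = (2.16 − 1) / 2.16 = 1.16 / 2.16 ≈ 0.5370

PN ≈ 0.537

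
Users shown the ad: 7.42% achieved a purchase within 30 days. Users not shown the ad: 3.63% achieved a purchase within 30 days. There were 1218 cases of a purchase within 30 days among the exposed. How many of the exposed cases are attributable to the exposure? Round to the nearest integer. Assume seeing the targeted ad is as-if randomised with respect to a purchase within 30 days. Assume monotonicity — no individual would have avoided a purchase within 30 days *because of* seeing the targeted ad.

about 622 cases

p₁ = 0.0742, p₀ = 0.0363.
PN = (p₁ − p₀)/p₁ = (0.0742 − 0.0363) / 0.0742 ≈ 0.51078.
Attributable cases ≈ PN × (exposed cases) = 0.51078 × 1218 ≈ 622.13.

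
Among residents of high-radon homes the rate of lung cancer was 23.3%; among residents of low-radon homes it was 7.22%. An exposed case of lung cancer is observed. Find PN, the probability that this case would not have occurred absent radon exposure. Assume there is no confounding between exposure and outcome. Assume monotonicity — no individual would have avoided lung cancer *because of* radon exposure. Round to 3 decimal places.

p₁ = 0.233, p₀ = 0.0722.
Under exogeneity and monotonicity, PN = (p₁ − p₀) / p₁.
PN = (0.233 − 0.0722) / 0.233 = 0.1608 / 0.233 ≈ 0.6901

PN ≈ 0.690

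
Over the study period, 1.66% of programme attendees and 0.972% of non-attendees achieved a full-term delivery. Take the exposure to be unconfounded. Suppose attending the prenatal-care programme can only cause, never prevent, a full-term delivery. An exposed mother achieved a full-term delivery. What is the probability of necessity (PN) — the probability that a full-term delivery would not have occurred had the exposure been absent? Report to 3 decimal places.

p₁ = 0.0166, p₀ = 0.00972.
Under exogeneity and monotonicity, PN = (p₁ − p₀) / p₁.
PN = (0.0166 − 0.00972) / 0.0166 = 0.00688 / 0.0166 ≈ 0.4145

PN ≈ 0.414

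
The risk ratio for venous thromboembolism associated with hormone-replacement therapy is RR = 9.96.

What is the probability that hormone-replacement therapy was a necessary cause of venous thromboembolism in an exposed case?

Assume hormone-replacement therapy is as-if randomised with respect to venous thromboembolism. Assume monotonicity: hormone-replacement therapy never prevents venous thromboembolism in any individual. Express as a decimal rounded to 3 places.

Under exogeneity and monotonicity, PN = (RR − 1) / RR = 1 − 1/RR.
PN = (9.96 − 1) / 9.96 = 8.96 / 9.96 ≈ 0.8996

PN ≈ 0.900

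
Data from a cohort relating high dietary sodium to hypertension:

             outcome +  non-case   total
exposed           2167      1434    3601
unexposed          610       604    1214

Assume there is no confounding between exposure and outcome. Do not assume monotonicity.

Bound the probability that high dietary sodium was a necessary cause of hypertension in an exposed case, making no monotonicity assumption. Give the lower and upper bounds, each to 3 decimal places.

p₁ = P(outcome | exposed) = 2167/3601 = 0.60178
p₀ = P(outcome | unexposed) = 610/1214 = 0.50247
Under exogeneity alone the bounds on PN are max{0,(p₁−p₀)/p₁} ≤ PN ≤ min{1,(1−p₀)/p₁}.
  lower = (p₁ − p₀)/p₁ = 0.099306 / 0.60178 ≈ 0.1650
  upper = min{1, (1 − p₀)/p₁} = 0.49753 / 0.60178 ≈ 0.8268

0.165 ≤ PN ≤ 0.827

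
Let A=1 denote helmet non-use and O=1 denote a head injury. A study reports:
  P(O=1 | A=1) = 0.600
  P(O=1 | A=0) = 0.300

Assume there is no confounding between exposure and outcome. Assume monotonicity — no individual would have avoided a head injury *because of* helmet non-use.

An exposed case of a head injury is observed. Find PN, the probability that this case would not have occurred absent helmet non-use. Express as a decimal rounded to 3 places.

Let p₁ = 0.6, p₀ = 0.3.
Under exogeneity and monotonicity, PN = (p₁ − p₀) / p₁.
PN = (0.6 − 0.3) / 0.6 = 0.3 / 0.6 ≈ 0.5000

PN ≈ 0.500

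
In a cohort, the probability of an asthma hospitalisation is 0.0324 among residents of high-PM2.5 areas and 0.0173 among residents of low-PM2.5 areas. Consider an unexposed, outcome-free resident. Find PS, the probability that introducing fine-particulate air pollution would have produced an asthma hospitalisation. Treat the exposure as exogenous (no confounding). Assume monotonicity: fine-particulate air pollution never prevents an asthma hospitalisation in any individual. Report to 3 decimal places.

PS ≈ 0.015

Let p₁ = 0.0324, p₀ = 0.0173.
Under exogeneity and monotonicity, PS = (p₁ − p₀) / (1 − p₀).
PS = (0.0324 − 0.0173) / (1 − 0.0173) = 0.0151 / 0.9827 ≈ 0.0154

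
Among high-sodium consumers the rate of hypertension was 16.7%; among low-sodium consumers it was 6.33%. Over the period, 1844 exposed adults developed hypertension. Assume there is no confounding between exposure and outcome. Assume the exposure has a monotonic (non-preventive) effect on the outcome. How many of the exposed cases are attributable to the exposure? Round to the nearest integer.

about 1145 cases

p₁ = 0.167, p₀ = 0.0633.
PN = (p₁ − p₀)/p₁ = (0.167 − 0.0633) / 0.167 ≈ 0.62096.
Attributable cases ≈ PN × (exposed cases) = 0.62096 × 1844 ≈ 1145.05.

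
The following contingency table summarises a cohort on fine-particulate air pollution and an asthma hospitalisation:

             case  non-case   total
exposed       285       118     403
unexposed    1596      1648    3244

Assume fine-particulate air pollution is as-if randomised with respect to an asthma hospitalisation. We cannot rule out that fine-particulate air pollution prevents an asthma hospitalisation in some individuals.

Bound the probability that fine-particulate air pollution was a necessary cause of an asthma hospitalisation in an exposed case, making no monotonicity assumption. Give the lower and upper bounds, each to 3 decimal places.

0.304 ≤ PN ≤ 0.718

p₁ = P(outcome | exposed) = 285/403 = 0.7072
p₀ = P(outcome | unexposed) = 1596/3244 = 0.49199
Under exogeneity alone the bounds on PN are max{0,(p₁−p₀)/p₁} ≤ PN ≤ min{1,(1−p₀)/p₁}.
  lower = (p₁ − p₀)/p₁ = 0.21521 / 0.7072 ≈ 0.3043
  upper = min{1, (1 − p₀)/p₁} = 0.50801 / 0.7072 ≈ 0.7184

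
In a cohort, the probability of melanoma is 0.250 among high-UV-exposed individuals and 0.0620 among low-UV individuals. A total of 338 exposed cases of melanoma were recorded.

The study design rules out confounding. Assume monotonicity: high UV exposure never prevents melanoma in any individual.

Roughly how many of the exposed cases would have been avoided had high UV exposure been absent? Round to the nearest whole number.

about 254 cases

Let p₁ = 0.25, p₀ = 0.062.
PN = (p₁ − p₀)/p₁ = (0.25 − 0.062) / 0.25 ≈ 0.75200.
Attributable cases ≈ PN × (exposed cases) = 0.75200 × 338 ≈ 254.18.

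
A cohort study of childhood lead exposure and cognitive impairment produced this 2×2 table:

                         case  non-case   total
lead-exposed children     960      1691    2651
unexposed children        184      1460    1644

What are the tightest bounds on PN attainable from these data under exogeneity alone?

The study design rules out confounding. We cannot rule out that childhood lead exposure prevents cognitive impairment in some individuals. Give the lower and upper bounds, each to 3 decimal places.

0.691 ≤ PN ≤ 1.000

p₁ = P(outcome | exposed) = 960/2651 = 0.36213
p₀ = P(outcome | unexposed) = 184/1644 = 0.11192
Under exogeneity alone the bounds on PN are max{0,(p₁−p₀)/p₁} ≤ PN ≤ min{1,(1−p₀)/p₁}.
  lower = (p₁ − p₀)/p₁ = 0.25021 / 0.36213 ≈ 0.6909
  upper = min{1, (1 − p₀)/p₁} = 0.88808 / 0.36213 ≈ 2.4524 → capped at 1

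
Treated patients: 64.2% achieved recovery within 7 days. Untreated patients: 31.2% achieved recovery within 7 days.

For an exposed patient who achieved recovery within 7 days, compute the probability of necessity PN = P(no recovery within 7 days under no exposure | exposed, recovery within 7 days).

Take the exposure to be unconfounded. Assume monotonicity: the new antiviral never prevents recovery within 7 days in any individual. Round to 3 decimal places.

PN ≈ 0.514

p₁ = 0.642, p₀ = 0.312.
Under exogeneity and monotonicity, PN = (p₁ − p₀) / p₁.
PN = (0.642 − 0.312) / 0.642 = 0.33 / 0.642 ≈ 0.5140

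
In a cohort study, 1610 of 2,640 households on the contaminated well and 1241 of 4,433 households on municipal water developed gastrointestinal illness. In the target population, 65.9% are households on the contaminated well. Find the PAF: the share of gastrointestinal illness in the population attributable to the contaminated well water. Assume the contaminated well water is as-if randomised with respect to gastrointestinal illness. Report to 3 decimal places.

PAF ≈ 0.437

p₁ = P(outcome | exposed) = 1610/2640 = 0.60985
p₀ = P(outcome | unexposed) = 1241/4433 = 0.27995
Overall risk P(Y=1) = π·p₁ + (1−π)·p₀ = 0.659×0.60985 + 0.341×0.27995 = 0.49735.
Under exogeneity, PAF = [P(Y=1) − p₀] / P(Y=1).
PAF = (0.49735 − 0.27995) / 0.49735 ≈ 0.4371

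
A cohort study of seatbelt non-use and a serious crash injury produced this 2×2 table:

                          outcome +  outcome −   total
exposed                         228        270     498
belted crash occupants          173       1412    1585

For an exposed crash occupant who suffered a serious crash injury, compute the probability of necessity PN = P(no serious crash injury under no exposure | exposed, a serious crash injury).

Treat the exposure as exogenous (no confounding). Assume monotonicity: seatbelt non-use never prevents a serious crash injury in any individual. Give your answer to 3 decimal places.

PN ≈ 0.762

p₁ = P(outcome | exposed) = 228/498 = 0.45783
p₀ = P(outcome | unexposed) = 173/1585 = 0.10915
Under exogeneity and monotonicity, PN = (p₁ − p₀) / p₁.
PN = (0.45783 − 0.10915) / 0.45783 = 0.34868 / 0.45783 ≈ 0.7616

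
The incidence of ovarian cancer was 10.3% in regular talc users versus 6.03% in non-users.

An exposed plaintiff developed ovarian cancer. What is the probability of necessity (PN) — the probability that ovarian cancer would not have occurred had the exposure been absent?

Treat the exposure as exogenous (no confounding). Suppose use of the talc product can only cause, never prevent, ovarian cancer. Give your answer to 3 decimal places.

p₁ = 0.103, p₀ = 0.0603.
Under exogeneity and monotonicity, PN = (p₁ − p₀) / p₁.
PN = (0.103 − 0.0603) / 0.103 = 0.0427 / 0.103 ≈ 0.4146

PN ≈ 0.415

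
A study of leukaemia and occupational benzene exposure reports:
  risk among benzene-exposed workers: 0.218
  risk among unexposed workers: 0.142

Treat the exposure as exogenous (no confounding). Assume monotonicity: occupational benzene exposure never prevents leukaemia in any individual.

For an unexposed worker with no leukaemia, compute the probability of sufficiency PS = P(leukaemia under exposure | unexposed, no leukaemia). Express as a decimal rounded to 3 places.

PS ≈ 0.089

Let p₁ = 0.218, p₀ = 0.142.
Under exogeneity and monotonicity, PS = (p₁ − p₀) / (1 − p₀).
PS = (0.218 − 0.142) / (1 − 0.142) = 0.076 / 0.858 ≈ 0.0886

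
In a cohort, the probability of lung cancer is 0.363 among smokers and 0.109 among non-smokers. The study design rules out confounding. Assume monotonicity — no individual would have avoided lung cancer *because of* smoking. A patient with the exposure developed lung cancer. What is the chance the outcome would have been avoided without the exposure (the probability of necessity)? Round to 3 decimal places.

PN ≈ 0.700

Let p₁ = 0.363, p₀ = 0.109.
Under exogeneity and monotonicity, PN = (p₁ − p₀) / p₁.
PN = (0.363 − 0.109) / 0.363 = 0.254 / 0.363 ≈ 0.6997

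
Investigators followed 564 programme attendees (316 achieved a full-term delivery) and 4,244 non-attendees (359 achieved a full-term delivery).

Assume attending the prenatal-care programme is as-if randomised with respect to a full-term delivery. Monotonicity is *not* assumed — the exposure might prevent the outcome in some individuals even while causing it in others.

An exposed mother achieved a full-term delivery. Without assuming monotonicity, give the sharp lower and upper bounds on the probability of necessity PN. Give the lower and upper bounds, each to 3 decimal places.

p₁ = P(outcome | exposed) = 316/564 = 0.56028
p₀ = P(outcome | unexposed) = 359/4244 = 0.08459
Under exogeneity alone the bounds on PN are max{0,(p₁−p₀)/p₁} ≤ PN ≤ min{1,(1−p₀)/p₁}.
  lower = (p₁ − p₀)/p₁ = 0.47569 / 0.56028 ≈ 0.8490
  upper = min{1, (1 − p₀)/p₁} = 0.91541 / 0.56028 ≈ 1.6338 → capped at 1

0.849 ≤ PN ≤ 1.000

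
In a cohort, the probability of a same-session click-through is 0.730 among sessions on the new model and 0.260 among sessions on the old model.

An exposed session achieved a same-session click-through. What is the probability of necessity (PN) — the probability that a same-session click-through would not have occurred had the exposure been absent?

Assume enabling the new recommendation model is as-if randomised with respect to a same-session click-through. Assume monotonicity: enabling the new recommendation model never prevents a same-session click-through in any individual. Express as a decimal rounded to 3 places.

Let p₁ = 0.73, p₀ = 0.26.
Under exogeneity and monotonicity, PN = (p₁ − p₀) / p₁.
PN = (0.73 − 0.26) / 0.73 = 0.47 / 0.73 ≈ 0.6438

PN ≈ 0.644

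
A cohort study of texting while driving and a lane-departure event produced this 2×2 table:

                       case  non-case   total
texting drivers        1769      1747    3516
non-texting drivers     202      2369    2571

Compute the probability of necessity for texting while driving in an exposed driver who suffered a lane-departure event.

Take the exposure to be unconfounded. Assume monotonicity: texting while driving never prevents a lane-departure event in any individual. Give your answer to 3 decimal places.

p₁ = P(outcome | exposed) = 1769/3516 = 0.50313
p₀ = P(outcome | unexposed) = 202/2571 = 0.078569
Under exogeneity and monotonicity, PN = (p₁ − p₀) / p₁.
PN = (0.50313 − 0.078569) / 0.50313 = 0.42456 / 0.50313 ≈ 0.8438

PN ≈ 0.844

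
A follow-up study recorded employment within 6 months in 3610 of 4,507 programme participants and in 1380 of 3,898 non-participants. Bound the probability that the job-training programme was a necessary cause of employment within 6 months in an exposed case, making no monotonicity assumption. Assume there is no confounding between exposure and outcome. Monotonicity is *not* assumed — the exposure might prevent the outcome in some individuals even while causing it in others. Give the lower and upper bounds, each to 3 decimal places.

p₁ = P(outcome | exposed) = 3610/4507 = 0.80098
p₀ = P(outcome | unexposed) = 1380/3898 = 0.35403
Under exogeneity alone the bounds on PN are max{0,(p₁−p₀)/p₁} ≤ PN ≤ min{1,(1−p₀)/p₁}.
  lower = (p₁ − p₀)/p₁ = 0.44695 / 0.80098 ≈ 0.5580
  upper = min{1, (1 − p₀)/p₁} = 0.64597 / 0.80098 ≈ 0.8065

0.558 ≤ PN ≤ 0.806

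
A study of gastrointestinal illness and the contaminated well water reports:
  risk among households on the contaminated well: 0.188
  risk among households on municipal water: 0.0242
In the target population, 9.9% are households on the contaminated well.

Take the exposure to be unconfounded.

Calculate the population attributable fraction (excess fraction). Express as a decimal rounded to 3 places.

Let p₁ = 0.188, p₀ = 0.0242.
Overall risk P(Y=1) = π·p₁ + (1−π)·p₀ = 0.099×0.188 + 0.901×0.0242 = 0.040416.
Under exogeneity, PAF = [P(Y=1) − p₀] / P(Y=1).
PAF = (0.040416 − 0.0242) / 0.040416 ≈ 0.4012

PAF ≈ 0.401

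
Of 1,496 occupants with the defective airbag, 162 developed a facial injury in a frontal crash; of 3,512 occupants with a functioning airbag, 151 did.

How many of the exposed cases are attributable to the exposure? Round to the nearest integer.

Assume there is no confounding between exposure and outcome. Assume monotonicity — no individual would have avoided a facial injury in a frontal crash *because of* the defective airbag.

about 98 cases

p₁ = P(outcome | exposed) = 162/1496 = 0.10829
p₀ = P(outcome | unexposed) = 151/3512 = 0.042995
PN = (p₁ − p₀)/p₁ = (0.10829 − 0.042995) / 0.10829 ≈ 0.60296.
Attributable cases ≈ PN × (exposed cases) = 0.60296 × 162 ≈ 97.68.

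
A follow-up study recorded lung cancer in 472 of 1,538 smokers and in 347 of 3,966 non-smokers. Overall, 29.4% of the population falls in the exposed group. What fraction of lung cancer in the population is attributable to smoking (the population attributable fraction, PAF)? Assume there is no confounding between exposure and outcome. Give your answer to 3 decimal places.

PAF ≈ 0.424

p₁ = P(outcome | exposed) = 472/1538 = 0.30689
p₀ = P(outcome | unexposed) = 347/3966 = 0.087494
Overall risk P(Y=1) = π·p₁ + (1−π)·p₀ = 0.294×0.30689 + 0.706×0.087494 = 0.152.
Under exogeneity, PAF = [P(Y=1) − p₀] / P(Y=1).
PAF = (0.152 − 0.087494) / 0.152 ≈ 0.4244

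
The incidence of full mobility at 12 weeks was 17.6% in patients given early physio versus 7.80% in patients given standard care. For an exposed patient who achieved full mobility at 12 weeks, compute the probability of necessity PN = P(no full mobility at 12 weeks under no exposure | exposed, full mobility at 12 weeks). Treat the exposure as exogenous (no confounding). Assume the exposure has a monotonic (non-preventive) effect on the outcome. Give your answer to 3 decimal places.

p₁ = 0.176, p₀ = 0.078.
Under exogeneity and monotonicity, PN = (p₁ − p₀) / p₁.
PN = (0.176 − 0.078) / 0.176 = 0.098 / 0.176 ≈ 0.5568

PN ≈ 0.557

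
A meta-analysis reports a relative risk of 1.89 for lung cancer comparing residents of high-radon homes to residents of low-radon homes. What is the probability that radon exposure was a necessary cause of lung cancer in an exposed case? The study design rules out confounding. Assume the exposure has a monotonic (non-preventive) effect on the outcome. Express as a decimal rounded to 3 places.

PN ≈ 0.471

Under exogeneity and monotonicity, PN = (RR − 1) / RR = 1 − 1/RR.
PN = (1.89 − 1) / 1.89 = 0.89 / 1.89 ≈ 0.4709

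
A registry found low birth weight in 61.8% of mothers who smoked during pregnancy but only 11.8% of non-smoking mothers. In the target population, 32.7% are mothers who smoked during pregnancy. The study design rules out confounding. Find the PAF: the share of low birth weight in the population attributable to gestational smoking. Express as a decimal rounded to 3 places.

PAF ≈ 0.581

p₁ = 0.618, p₀ = 0.118.
Overall risk P(Y=1) = π·p₁ + (1−π)·p₀ = 0.327×0.618 + 0.673×0.118 = 0.2815.
Under exogeneity, PAF = [P(Y=1) − p₀] / P(Y=1).
PAF = (0.2815 − 0.118) / 0.2815 ≈ 0.5808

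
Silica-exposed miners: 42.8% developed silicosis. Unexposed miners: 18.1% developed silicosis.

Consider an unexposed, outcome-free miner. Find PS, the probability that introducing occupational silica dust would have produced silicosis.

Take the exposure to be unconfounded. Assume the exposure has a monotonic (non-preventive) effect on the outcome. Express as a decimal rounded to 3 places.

PS ≈ 0.302

p₁ = 0.428, p₀ = 0.181.
Under exogeneity and monotonicity, PS = (p₁ − p₀) / (1 − p₀).
PS = (0.428 − 0.181) / (1 − 0.181) = 0.247 / 0.819 ≈ 0.3016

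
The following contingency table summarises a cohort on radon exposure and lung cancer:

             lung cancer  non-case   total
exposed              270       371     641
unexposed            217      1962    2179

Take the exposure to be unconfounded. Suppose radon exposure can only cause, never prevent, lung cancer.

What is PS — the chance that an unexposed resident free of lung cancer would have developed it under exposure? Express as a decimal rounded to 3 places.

p₁ = P(outcome | exposed) = 270/641 = 0.42122
p₀ = P(outcome | unexposed) = 217/2179 = 0.099587
Under exogeneity and monotonicity, PS = (p₁ − p₀)/(1 − p₀).
PS = (0.42122 − 0.099587) / 0.90041 ≈ 0.3572

PS ≈ 0.357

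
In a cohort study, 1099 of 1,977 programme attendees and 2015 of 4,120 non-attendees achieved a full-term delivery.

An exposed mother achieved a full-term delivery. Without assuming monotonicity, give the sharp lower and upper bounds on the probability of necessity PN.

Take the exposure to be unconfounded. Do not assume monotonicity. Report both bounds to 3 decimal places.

p₁ = P(outcome | exposed) = 1099/1977 = 0.55589
p₀ = P(outcome | unexposed) = 2015/4120 = 0.48908
Under exogeneity alone the bounds on PN are max{0,(p₁−p₀)/p₁} ≤ PN ≤ min{1,(1−p₀)/p₁}.
  lower = (p₁ − p₀)/p₁ = 0.066815 / 0.55589 ≈ 0.1202
  upper = min{1, (1 − p₀)/p₁} = 0.51092 / 0.55589 ≈ 0.9191

0.120 ≤ PN ≤ 0.919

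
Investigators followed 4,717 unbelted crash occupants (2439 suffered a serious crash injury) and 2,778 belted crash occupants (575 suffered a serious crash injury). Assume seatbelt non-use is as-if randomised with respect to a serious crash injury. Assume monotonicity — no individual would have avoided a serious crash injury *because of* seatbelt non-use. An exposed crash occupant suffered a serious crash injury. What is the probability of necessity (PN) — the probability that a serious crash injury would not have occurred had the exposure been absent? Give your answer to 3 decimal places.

p₁ = P(outcome | exposed) = 2439/4717 = 0.51707
p₀ = P(outcome | unexposed) = 575/2778 = 0.20698
Under exogeneity and monotonicity, PN = (p₁ − p₀) / p₁.
PN = (0.51707 − 0.20698) / 0.51707 = 0.31008 / 0.51707 ≈ 0.5997

PN ≈ 0.600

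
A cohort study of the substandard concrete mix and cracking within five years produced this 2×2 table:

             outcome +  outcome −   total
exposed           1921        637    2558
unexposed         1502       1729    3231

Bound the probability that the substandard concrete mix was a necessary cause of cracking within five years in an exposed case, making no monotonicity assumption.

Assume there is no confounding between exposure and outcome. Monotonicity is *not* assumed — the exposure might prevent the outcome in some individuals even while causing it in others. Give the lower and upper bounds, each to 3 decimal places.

0.381 ≤ PN ≤ 0.713

p₁ = P(outcome | exposed) = 1921/2558 = 0.75098
p₀ = P(outcome | unexposed) = 1502/3231 = 0.46487
Under exogeneity alone the bounds on PN are max{0,(p₁−p₀)/p₁} ≤ PN ≤ min{1,(1−p₀)/p₁}.
  lower = (p₁ − p₀)/p₁ = 0.28611 / 0.75098 ≈ 0.3810
  upper = min{1, (1 − p₀)/p₁} = 0.53513 / 0.75098 ≈ 0.7126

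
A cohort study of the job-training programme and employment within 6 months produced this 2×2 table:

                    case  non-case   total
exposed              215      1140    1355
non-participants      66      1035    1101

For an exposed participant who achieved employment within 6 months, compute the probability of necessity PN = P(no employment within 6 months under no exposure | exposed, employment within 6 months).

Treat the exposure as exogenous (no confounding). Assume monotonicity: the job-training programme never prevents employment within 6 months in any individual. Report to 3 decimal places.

PN ≈ 0.622

p₁ = P(outcome | exposed) = 215/1355 = 0.15867
p₀ = P(outcome | unexposed) = 66/1101 = 0.059946
Under exogeneity and monotonicity, PN = (p₁ − p₀)/p₁.
PN = (0.15867 − 0.059946) / 0.15867 ≈ 0.6222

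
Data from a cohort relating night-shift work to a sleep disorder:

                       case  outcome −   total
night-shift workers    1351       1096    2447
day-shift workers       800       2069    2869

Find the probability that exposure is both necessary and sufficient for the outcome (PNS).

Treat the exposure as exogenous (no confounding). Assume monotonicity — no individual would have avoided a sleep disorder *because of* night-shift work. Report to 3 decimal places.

PNS ≈ 0.273

p₁ = P(outcome | exposed) = 1351/2447 = 0.5521
p₀ = P(outcome | unexposed) = 800/2869 = 0.27884
Under exogeneity and monotonicity, PNS = p₁ − p₀.
PNS = 0.5521 − 0.27884 = 0.27326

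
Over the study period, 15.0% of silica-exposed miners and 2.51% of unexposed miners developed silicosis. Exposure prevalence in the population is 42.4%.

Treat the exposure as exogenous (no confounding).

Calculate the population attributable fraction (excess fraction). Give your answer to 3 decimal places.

PAF ≈ 0.678

p₁ = 0.15, p₀ = 0.0251.
Overall risk P(Y=1) = π·p₁ + (1−π)·p₀ = 0.424×0.15 + 0.576×0.0251 = 0.078058.
Under exogeneity, PAF = [P(Y=1) − p₀] / P(Y=1).
PAF = (0.078058 − 0.0251) / 0.078058 ≈ 0.6784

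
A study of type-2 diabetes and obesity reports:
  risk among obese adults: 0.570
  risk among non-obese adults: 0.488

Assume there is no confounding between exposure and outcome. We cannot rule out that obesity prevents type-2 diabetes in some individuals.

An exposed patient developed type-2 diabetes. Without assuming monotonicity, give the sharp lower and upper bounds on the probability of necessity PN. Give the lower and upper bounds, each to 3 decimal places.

0.144 ≤ PN ≤ 0.898

Let p₁ = 0.57, p₀ = 0.488.
Under exogeneity alone the bounds on PN are max{0,(p₁−p₀)/p₁} ≤ PN ≤ min{1,(1−p₀)/p₁}.
  lower = (p₁ − p₀)/p₁ = 0.082 / 0.57 ≈ 0.1439
  upper = min{1, (1 − p₀)/p₁} = 0.512 / 0.57 ≈ 0.8982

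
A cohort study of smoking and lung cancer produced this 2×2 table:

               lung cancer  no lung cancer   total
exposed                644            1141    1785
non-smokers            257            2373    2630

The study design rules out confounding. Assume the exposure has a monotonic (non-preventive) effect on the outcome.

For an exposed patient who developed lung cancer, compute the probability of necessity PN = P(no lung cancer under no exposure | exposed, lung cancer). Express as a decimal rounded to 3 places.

p₁ = P(outcome | exposed) = 644/1785 = 0.36078
p₀ = P(outcome | unexposed) = 257/2630 = 0.097719
Under exogeneity and monotonicity, PN = (p₁ − p₀)/p₁.
PN = (0.36078 − 0.097719) / 0.36078 ≈ 0.7291

PN ≈ 0.729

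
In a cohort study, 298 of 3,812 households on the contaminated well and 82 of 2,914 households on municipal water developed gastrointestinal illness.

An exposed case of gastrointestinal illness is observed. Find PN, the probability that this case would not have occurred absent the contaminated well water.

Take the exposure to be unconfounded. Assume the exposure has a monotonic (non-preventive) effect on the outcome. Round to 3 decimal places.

PN ≈ 0.640

p₁ = P(outcome | exposed) = 298/3812 = 0.078174
p₀ = P(outcome | unexposed) = 82/2914 = 0.02814
Under exogeneity and monotonicity, PN = (p₁ − p₀) / p₁.
PN = (0.078174 − 0.02814) / 0.078174 = 0.050034 / 0.078174 ≈ 0.6400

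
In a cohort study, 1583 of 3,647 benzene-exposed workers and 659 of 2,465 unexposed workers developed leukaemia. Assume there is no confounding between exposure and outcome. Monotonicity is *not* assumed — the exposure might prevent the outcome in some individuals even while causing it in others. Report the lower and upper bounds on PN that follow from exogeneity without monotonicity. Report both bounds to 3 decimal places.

p₁ = P(outcome | exposed) = 1583/3647 = 0.43406
p₀ = P(outcome | unexposed) = 659/2465 = 0.26734
Under exogeneity alone the bounds on PN are max{0,(p₁−p₀)/p₁} ≤ PN ≤ min{1,(1−p₀)/p₁}.
  lower = (p₁ − p₀)/p₁ = 0.16671 / 0.43406 ≈ 0.3841
  upper = min{1, (1 − p₀)/p₁} = 0.73266 / 0.43406 ≈ 1.6879 → capped at 1

0.384 ≤ PN ≤ 1.000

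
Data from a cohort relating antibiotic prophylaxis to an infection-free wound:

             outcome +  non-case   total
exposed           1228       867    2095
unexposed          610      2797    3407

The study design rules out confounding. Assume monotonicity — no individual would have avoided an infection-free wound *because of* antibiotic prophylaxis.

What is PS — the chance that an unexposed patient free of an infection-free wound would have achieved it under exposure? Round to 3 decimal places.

p₁ = P(outcome | exposed) = 1228/2095 = 0.58616
p₀ = P(outcome | unexposed) = 610/3407 = 0.17904
Under exogeneity and monotonicity, PS = (p₁ − p₀)/(1 − p₀).
PS = (0.58616 − 0.17904) / 0.82096 ≈ 0.4959

PS ≈ 0.496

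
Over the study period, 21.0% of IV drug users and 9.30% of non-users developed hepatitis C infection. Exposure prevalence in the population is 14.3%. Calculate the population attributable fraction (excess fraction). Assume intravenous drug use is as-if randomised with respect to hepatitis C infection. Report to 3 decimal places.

p₁ = 0.21, p₀ = 0.093.
Overall risk P(Y=1) = π·p₁ + (1−π)·p₀ = 0.143×0.21 + 0.857×0.093 = 0.10973.
Under exogeneity, PAF = [P(Y=1) − p₀] / P(Y=1).
PAF = (0.10973 − 0.093) / 0.10973 ≈ 0.1525

PAF ≈ 0.152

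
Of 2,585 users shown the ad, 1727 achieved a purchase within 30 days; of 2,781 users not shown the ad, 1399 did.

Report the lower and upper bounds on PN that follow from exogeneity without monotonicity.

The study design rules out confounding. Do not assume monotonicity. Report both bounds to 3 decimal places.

p₁ = P(outcome | exposed) = 1727/2585 = 0.66809
p₀ = P(outcome | unexposed) = 1399/2781 = 0.50306
Under exogeneity alone the bounds on PN are max{0,(p₁−p₀)/p₁} ≤ PN ≤ min{1,(1−p₀)/p₁}.
  lower = (p₁ − p₀)/p₁ = 0.16503 / 0.66809 ≈ 0.2470
  upper = min{1, (1 − p₀)/p₁} = 0.49694 / 0.66809 ≈ 0.7438

0.247 ≤ PN ≤ 0.744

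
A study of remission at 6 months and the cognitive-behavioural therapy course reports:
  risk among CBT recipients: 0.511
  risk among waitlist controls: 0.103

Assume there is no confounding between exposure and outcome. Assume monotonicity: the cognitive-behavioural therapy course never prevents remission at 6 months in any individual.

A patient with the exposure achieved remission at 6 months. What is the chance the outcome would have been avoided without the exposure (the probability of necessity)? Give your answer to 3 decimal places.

PN ≈ 0.798

Let p₁ = 0.511, p₀ = 0.103.
Under exogeneity and monotonicity, PN = (p₁ − p₀) / p₁.
PN = (0.511 − 0.103) / 0.511 = 0.408 / 0.511 ≈ 0.7984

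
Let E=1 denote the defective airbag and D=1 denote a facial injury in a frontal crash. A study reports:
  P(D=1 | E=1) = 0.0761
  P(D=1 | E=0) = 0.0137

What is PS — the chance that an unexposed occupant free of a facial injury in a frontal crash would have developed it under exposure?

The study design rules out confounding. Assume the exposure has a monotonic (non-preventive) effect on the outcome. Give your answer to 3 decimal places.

Let p₁ = 0.0761, p₀ = 0.0137.
Under exogeneity and monotonicity, PS = (p₁ − p₀) / (1 − p₀).
PS = (0.0761 − 0.0137) / (1 − 0.0137) = 0.0624 / 0.9863 ≈ 0.0633

PS ≈ 0.063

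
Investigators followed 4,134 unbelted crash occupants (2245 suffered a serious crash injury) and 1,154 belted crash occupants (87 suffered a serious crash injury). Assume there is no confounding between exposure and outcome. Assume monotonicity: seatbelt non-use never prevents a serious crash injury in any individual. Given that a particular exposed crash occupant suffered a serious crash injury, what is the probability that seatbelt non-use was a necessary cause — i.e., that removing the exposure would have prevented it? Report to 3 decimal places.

p₁ = P(outcome | exposed) = 2245/4134 = 0.54306
p₀ = P(outcome | unexposed) = 87/1154 = 0.07539
Under exogeneity and monotonicity, PN = (p₁ − p₀) / p₁.
PN = (0.54306 − 0.07539) / 0.54306 = 0.46767 / 0.54306 ≈ 0.8612

PN ≈ 0.861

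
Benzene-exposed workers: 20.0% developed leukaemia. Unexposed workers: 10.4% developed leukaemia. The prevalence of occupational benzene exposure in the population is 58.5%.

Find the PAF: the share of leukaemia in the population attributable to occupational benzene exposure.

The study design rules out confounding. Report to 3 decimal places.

p₁ = 0.2, p₀ = 0.104.
Overall risk P(Y=1) = π·p₁ + (1−π)·p₀ = 0.585×0.2 + 0.415×0.104 = 0.16016.
Under exogeneity, PAF = [P(Y=1) − p₀] / P(Y=1).
PAF = (0.16016 − 0.104) / 0.16016 ≈ 0.3506

PAF ≈ 0.351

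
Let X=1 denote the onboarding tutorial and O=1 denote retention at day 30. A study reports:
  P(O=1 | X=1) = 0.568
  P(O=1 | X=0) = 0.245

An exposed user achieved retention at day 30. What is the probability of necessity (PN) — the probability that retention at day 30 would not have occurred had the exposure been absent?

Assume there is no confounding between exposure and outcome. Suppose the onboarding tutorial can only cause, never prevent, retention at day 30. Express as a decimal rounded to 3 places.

Let p₁ = 0.568, p₀ = 0.245.
Under exogeneity and monotonicity, PN = (p₁ − p₀) / p₁.
PN = (0.568 − 0.245) / 0.568 = 0.323 / 0.568 ≈ 0.5687

PN ≈ 0.569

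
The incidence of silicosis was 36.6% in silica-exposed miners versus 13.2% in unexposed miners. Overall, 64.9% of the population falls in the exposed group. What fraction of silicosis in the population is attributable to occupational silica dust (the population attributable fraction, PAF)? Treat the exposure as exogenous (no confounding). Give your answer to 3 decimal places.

p₁ = 0.366, p₀ = 0.132.
Overall risk P(Y=1) = π·p₁ + (1−π)·p₀ = 0.649×0.366 + 0.351×0.132 = 0.28387.
Under exogeneity, PAF = [P(Y=1) − p₀] / P(Y=1).
PAF = (0.28387 − 0.132) / 0.28387 ≈ 0.5350

PAF ≈ 0.535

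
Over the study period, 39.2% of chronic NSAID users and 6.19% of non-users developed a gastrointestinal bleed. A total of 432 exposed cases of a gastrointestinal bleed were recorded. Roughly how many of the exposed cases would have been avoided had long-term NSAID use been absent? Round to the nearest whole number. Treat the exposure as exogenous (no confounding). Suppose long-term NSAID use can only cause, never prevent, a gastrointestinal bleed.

about 364 cases

p₁ = 0.392, p₀ = 0.0619.
PN = (p₁ − p₀)/p₁ = (0.392 − 0.0619) / 0.392 ≈ 0.84209.
Attributable cases ≈ PN × (exposed cases) = 0.84209 × 432 ≈ 363.78.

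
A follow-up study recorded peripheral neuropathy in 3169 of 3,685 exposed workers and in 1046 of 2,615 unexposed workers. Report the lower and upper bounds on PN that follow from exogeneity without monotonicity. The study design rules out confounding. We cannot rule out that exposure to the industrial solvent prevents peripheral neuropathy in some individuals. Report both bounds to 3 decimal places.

p₁ = P(outcome | exposed) = 3169/3685 = 0.85997
p₀ = P(outcome | unexposed) = 1046/2615 = 0.4
Under exogeneity alone the bounds on PN are max{0,(p₁−p₀)/p₁} ≤ PN ≤ min{1,(1−p₀)/p₁}.
  lower = (p₁ − p₀)/p₁ = 0.45997 / 0.85997 ≈ 0.5349
  upper = min{1, (1 − p₀)/p₁} = 0.6 / 0.85997 ≈ 0.6977

0.535 ≤ PN ≤ 0.698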